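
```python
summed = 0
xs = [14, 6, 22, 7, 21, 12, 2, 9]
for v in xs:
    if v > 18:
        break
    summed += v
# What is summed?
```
Trace:
  summed=0
  summed=14, v=14
  summed=20, v=6
  summed=20, v=22

Final answer: 20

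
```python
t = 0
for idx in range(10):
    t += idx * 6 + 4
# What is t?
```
Trace:
  t=0
  t=4, idx=0
  t=14, idx=1
  t=30, idx=2
  t=52, idx=3
  t=80, idx=4
  t=114, idx=5
  t=154, idx=6
  t=200, idx=7
  t=252, idx=8
  t=310, idx=9

Final answer: 310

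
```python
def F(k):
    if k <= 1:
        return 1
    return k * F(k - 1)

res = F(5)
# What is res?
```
Call trace:
F(k=5)
  F(k=4)
    F(k=3)
      F(k=2)
        F(k=1)
        -> return 1
      -> return 2
    -> return 6
  -> return 24
-> return 120

Final answer: 120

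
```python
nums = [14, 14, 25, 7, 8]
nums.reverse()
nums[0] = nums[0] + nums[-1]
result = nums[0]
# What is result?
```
Trace:
  nums=[14, 14, 25, 7, 8]
  nums=[8, 7, 25, 14, 14]
  nums=[22, 7, 25, 14, 14]
  nums=[22, 7, 25, 14, 14], result=22

Final answer: 22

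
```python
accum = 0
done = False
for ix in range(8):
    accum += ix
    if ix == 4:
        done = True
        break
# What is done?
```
Trace:
  accum=0
  accum=0, done=False
  accum=0, done=False, ix=0
  accum=1, done=False, ix=1
  accum=3, done=False, ix=2
  accum=6, done=False, ix=3
  accum=10, done=True, ix=4

Final answer: True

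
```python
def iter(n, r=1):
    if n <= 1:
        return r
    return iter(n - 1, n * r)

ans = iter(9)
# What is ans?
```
Call trace:
iter(n=9, r=1)
  iter(n=8, r=9)
    iter(n=7, r=72)
      iter(n=6, r=504)
        iter(n=5, r=3024)
          iter(n=4, r=15120)
            iter(n=3, r=60480)
              iter(n=2, r=181440)
                iter(n=1, r=362880)
                -> return 362880
              -> return 362880
            -> return 362880
          -> return 362880
        -> return 362880
      -> return 362880
    -> return 362880
  -> return 362880
-> return 362880

Final answer: 362880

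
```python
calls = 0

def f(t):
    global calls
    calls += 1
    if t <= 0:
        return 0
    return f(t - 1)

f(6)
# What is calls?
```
Call trace:
f(t=6)
  f(t=5)
    f(t=4)
      f(t=3)
        f(t=2)
          f(t=1)
            f(t=0)
            -> return 0
          -> return 0
        -> return 0
      -> return 0
    -> return 0
  -> return 0
-> return 0

calls is incremented once per call. f is entered once for each t = 6, 5, 4, 3, 2, 1, 0 (the t <= 0 call returns without recursing), i.e. 6 + 1 calls.
calls = 7

Final answer: 7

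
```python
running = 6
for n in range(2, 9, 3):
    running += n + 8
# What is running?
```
Trace:
  running=6
  running=16, n=2
  running=29, n=5
  running=45, n=8

Final answer: 45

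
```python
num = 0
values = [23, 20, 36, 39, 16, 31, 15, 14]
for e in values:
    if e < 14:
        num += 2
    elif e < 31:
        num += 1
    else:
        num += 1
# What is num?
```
Trace:
  num=0
  num=1, e=23
  num=2, e=20
  num=3, e=36
  num=4, e=39
  num=5, e=16
  num=6, e=31
  num=7, e=15
  num=8, e=14

Final answer: 8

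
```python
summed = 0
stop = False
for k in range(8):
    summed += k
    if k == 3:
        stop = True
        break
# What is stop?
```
Trace:
  summed=0
  summed=0, stop=False
  summed=0, stop=False, k=0
  summed=1, stop=False, k=1
  summed=3, stop=False, k=2
  summed=6, stop=True, k=3

Final answer: True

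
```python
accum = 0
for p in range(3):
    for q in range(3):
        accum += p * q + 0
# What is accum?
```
Trace:
  accum=0
  accum=0, p=0, q=0
  accum=0, p=0, q=1
  accum=0, p=0, q=2
  accum=0, p=1, q=0
  accum=1, p=1, q=1
  accum=3, p=1, q=2
  accum=3, p=2, q=0
  accum=5, p=2, q=1
  accum=9, p=2, q=2

Final answer: 9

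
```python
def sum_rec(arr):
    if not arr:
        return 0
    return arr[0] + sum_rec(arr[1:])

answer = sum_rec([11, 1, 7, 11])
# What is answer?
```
Call trace:
sum_rec(arr=[11, 1, 7, 11])
  sum_rec(arr=[1, 7, 11])
    sum_rec(arr=[7, 11])
      sum_rec(arr=[11])
        sum_rec(arr=[])
        -> return 0
      -> return 11
    -> return 18
  -> return 19
-> return 30

Final answer: 30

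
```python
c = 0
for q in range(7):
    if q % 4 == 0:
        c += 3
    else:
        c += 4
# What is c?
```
Trace:
  c=0
  c=3, q=0
  c=7, q=1
  c=11, q=2
  c=15, q=3
  c=18, q=4
  c=22, q=5
  c=26, q=6

Final answer: 26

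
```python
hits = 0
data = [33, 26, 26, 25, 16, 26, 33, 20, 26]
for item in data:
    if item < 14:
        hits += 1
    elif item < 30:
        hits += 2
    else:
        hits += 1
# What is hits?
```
Trace:
  hits=0
  hits=1, item=33
  hits=3, item=26
  hits=5, item=26
  hits=7, item=25
  hits=9, item=16
  hits=11, item=26
  hits=12, item=33
  hits=14, item=20
  hits=16, item=26

Final answer: 16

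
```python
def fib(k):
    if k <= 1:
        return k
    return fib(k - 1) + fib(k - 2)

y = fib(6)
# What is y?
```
Call trace (a repeated sub-call is expanded the first time; later identical calls just restate its return value):
fib(k=6)
  fib(k=5)
    fib(k=4)
      fib(k=3)
        fib(k=2)
          fib(k=1)
          -> return 1
          fib(k=0)
          -> return 0
        -> return 1
        fib(k=1)
        -> return 1
      -> return 2
      fib(k=2) -> return 1  (same call as traced above)
    -> return 3
    fib(k=3) -> return 2  (same call as traced above)
  -> return 5
  fib(k=4) -> return 3  (same call as traced above)
-> return 8

Final answer: 8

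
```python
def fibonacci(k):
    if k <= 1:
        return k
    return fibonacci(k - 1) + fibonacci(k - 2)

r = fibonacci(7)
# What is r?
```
Call trace (a repeated sub-call is expanded the first time; later identical calls just restate its return value):
fibonacci(k=7)
  fibonacci(k=6)
    fibonacci(k=5)
      fibonacci(k=4)
        fibonacci(k=3)
          fibonacci(k=2)
            fibonacci(k=1)
            -> return 1
            fibonacci(k=0)
            -> return 0
          -> return 1
          fibonacci(k=1)
          -> return 1
        -> return 2
        fibonacci(k=2) -> return 1  (same call as traced above)
      -> return 3
      fibonacci(k=3) -> return 2  (same call as traced above)
    -> return 5
    fibonacci(k=4) -> return 3  (same call as traced above)
  -> return 8
  fibonacci(k=5) -> return 5  (same call as traced above)
-> return 13

Final answer: 13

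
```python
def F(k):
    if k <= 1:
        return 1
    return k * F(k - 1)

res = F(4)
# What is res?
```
Call trace:
F(k=4)
  F(k=3)
    F(k=2)
      F(k=1)
      -> return 1
    -> return 2
  -> return 6
-> return 24

Final answer: 24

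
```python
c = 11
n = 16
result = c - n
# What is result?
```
Trace:
  c=11
  c=11, n=16
  c=11, n=16, result=-5

Final answer: -5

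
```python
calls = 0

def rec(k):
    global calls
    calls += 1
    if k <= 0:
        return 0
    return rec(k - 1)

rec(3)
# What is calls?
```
Call trace:
rec(k=3)
  rec(k=2)
    rec(k=1)
      rec(k=0)
      -> return 0
    -> return 0
  -> return 0
-> return 0

calls is incremented once per call. rec is entered once for each k = 3, 2, 1, 0 (the k <= 0 call returns without recursing), i.e. 3 + 1 calls.
calls = 4

Final answer: 4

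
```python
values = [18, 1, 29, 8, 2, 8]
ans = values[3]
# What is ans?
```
Trace:
  values=[18, 1, 29, 8, 2, 8]
  values=[18, 1, 29, 8, 2, 8], ans=8

Final answer: 8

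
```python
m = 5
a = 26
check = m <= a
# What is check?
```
Trace:
  m=5
  m=5, a=26
  m=5, a=26, check=True

Final answer: True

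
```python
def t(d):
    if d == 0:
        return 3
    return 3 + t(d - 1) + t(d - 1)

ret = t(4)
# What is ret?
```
Call trace (a repeated sub-call is expanded the first time; later identical calls just restate its return value):
t(d=4)
  t(d=3)
    t(d=2)
      t(d=1)
        t(d=0)
        -> return 3
        t(d=0)
        -> return 3
      -> return 9
      t(d=1) -> return 9  (same call as traced above)
    -> return 21
    t(d=2) -> return 21  (same call as traced above)
  -> return 45
  t(d=3) -> return 45  (same call as traced above)
-> return 93

Final answer: 93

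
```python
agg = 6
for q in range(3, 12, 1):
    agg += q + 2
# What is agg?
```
Trace:
  agg=6
  agg=11, q=3
  agg=17, q=4
  agg=24, q=5
  agg=32, q=6
  agg=41, q=7
  agg=51, q=8
  agg=62, q=9
  agg=74, q=10
  agg=87, q=11

Final answer: 87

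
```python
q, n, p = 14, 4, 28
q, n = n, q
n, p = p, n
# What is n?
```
Trace:
  q=14, n=4, p=28
  q=4, n=14, p=28
  q=4, n=28, p=14

Final answer: 28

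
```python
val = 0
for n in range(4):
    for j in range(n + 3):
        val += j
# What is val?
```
Trace:
  val=0
  val=0, n=0, j=0
  val=1, n=0, j=1
  val=3, n=0, j=2
  val=3, n=1, j=0
  val=4, n=1, j=1
  val=6, n=1, j=2
  val=9, n=1, j=3
  val=9, n=2, j=0
  val=10, n=2, j=1
  val=12, n=2, j=2
  val=15, n=2, j=3
  val=19, n=2, j=4
  val=19, n=3, j=0
  val=20, n=3, j=1
  val=22, n=3, j=2
  val=25, n=3, j=3
  val=29, n=3, j=4
  val=34, n=3, j=5

Final answer: 34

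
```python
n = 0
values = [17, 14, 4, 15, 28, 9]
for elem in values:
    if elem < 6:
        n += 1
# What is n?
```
Trace:
  n=0
  n=0, elem=17
  n=0, elem=14
  n=1, elem=4
  n=1, elem=15
  n=1, elem=28
  n=1, elem=9

Final answer: 1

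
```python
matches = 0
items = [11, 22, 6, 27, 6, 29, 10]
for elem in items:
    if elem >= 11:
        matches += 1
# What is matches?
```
Trace:
  matches=0
  matches=1, elem=11
  matches=2, elem=22
  matches=2, elem=6
  matches=3, elem=27
  matches=3, elem=6
  matches=4, elem=29
  matches=4, elem=10

Final answer: 4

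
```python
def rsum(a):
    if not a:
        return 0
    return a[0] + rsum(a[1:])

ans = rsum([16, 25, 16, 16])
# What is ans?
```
Call trace:
rsum(a=[16, 25, 16, 16])
  rsum(a=[25, 16, 16])
    rsum(a=[16, 16])
      rsum(a=[16])
        rsum(a=[])
        -> return 0
      -> return 16
    -> return 32
  -> return 57
-> return 73

Final answer: 73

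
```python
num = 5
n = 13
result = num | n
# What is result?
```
Trace:
  num=5
  num=5, n=13
  num=5, n=13, result=13

Final answer: 13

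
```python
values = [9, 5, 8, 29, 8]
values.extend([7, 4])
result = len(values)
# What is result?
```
Trace:
  values=[9, 5, 8, 29, 8]
  values=[9, 5, 8, 29, 8, 7, 4]
  values=[9, 5, 8, 29, 8, 7, 4], result=7

Final answer: 7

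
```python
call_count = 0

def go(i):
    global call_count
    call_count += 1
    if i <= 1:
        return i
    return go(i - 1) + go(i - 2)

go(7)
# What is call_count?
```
Call trace (a repeated sub-call is expanded the first time; later identical calls just restate its return value):
go(i=7)
  go(i=6)
    go(i=5)
      go(i=4)
        go(i=3)
          go(i=2)
            go(i=1)
            -> return 1
            go(i=0)
            -> return 0
          -> return 1
          go(i=1)
          -> return 1
        -> return 2
        go(i=2) -> return 1  (same call as traced above)
      -> return 3
      go(i=3) -> return 2  (same call as traced above)
    -> return 5
    go(i=4) -> return 3  (same call as traced above)
  -> return 8
  go(i=5) -> return 5  (same call as traced above)
-> return 13

call_count is incremented once per call, so count the calls in each subtree. Let C(i) = number of calls made by go(i).
C(0) = C(1) = 1 (base case, no recursion); C(i) = 1 + C(i - 1) + C(i - 2) otherwise.
C(2) = 1 + C(1) + C(0) = 1 + 1 + 1 = 3
C(3) = 1 + C(2) + C(1) = 1 + 3 + 1 = 5
C(4) = 1 + C(3) + C(2) = 1 + 5 + 3 = 9
C(5) = 1 + C(4) + C(3) = 1 + 9 + 5 = 15
C(6) = 1 + C(5) + C(4) = 1 + 15 + 9 = 25
C(7) = 1 + C(6) + C(5) = 1 + 25 + 15 = 41
call_count = C(7) = 41

Final answer: 41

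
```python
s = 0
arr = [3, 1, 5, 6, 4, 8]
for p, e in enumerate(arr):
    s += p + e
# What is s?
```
Trace:
  s=0
  s=3, p=0, e=3
  s=5, p=1, e=1
  s=12, p=2, e=5
  s=21, p=3, e=6
  s=29, p=4, e=4
  s=42, p=5, e=8

Final answer: 42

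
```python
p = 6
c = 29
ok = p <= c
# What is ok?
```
Trace:
  p=6
  p=6, c=29
  p=6, c=29, ok=True

Final answer: True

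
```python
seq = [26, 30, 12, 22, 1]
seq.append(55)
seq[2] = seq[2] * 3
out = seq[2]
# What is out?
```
Trace:
  seq=[26, 30, 12, 22, 1]
  seq=[26, 30, 12, 22, 1, 55]
  seq=[26, 30, 36, 22, 1, 55]
  seq=[26, 30, 36, 22, 1, 55], out=36

Final answer: 36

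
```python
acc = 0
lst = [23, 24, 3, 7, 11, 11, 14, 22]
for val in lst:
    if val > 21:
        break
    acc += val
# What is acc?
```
Trace:
  acc=0
  acc=0, val=23

Final answer: 0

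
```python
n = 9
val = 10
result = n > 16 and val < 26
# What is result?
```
Trace:
  n=9
  n=9, val=10
  n=9, val=10, result=False

Final answer: False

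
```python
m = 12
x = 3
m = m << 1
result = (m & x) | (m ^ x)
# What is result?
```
Trace:
  m=12
  m=12, x=3
  m=24, x=3
  m=24, x=3, result=27

Final answer: 27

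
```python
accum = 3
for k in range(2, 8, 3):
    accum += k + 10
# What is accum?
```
Trace:
  accum=3
  accum=15, k=2
  accum=30, k=5

Final answer: 30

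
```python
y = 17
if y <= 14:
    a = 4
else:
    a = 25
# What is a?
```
Trace:
  y=17
  y=17, a=25

Final answer: 25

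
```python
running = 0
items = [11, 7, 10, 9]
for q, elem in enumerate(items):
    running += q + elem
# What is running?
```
Trace:
  running=0
  running=11, q=0, elem=11
  running=19, q=1, elem=7
  running=31, q=2, elem=10
  running=43, q=3, elem=9

Final answer: 43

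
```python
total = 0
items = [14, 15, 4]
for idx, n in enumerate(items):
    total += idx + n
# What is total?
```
Trace:
  total=0
  total=14, idx=0, n=14
  total=30, idx=1, n=15
  total=36, idx=2, n=4

Final answer: 36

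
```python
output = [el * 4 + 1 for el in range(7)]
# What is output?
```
Trace:
  el=0
  el=1
  el=2
  el=3
  el=4
  el=5
  el=6
  output=[1, 5, 9, 13, 17, 21, 25]

Final answer: [1, 5, 9, 13, 17, 21, 25]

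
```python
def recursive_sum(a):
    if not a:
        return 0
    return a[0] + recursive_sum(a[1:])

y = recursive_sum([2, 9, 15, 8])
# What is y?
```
Call trace:
recursive_sum(a=[2, 9, 15, 8])
  recursive_sum(a=[9, 15, 8])
    recursive_sum(a=[15, 8])
      recursive_sum(a=[8])
        recursive_sum(a=[])
        -> return 0
      -> return 8
    -> return 23
  -> return 32
-> return 34

Final answer: 34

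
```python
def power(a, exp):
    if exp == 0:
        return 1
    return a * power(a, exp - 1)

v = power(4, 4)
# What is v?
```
Call trace:
power(a=4, exp=4)
  power(a=4, exp=3)
    power(a=4, exp=2)
      power(a=4, exp=1)
        power(a=4, exp=0)
        -> return 1
      -> return 4
    -> return 16
  -> return 64
-> return 256

Final answer: 256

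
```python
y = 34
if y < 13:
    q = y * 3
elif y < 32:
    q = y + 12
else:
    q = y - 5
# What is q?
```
Trace:
  y=34
  y=34, q=29

Final answer: 29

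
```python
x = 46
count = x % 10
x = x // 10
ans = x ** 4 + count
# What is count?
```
Trace:
  x=46
  x=46, count=6
  x=4, count=6
  x=4, count=6, ans=262

Final answer: 6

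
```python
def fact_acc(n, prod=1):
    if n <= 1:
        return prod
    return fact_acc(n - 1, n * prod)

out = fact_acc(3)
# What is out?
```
Call trace:
fact_acc(n=3, prod=1)
  fact_acc(n=2, prod=3)
    fact_acc(n=1, prod=6)
    -> return 6
  -> return 6
-> return 6

Final answer: 6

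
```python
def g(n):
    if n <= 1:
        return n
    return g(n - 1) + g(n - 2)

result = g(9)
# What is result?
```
Call trace (a repeated sub-call is expanded the first time; later identical calls just restate its return value):
g(n=9)
  g(n=8)
    g(n=7)
      g(n=6)
        g(n=5)
          g(n=4)
            g(n=3)
              g(n=2)
                g(n=1)
                -> return 1
                g(n=0)
                -> return 0
              -> return 1
              g(n=1)
              -> return 1
            -> return 2
            g(n=2) -> return 1  (same call as traced above)
          -> return 3
          g(n=3) -> return 2  (same call as traced above)
        -> return 5
        g(n=4) -> return 3  (same call as traced above)
      -> return 8
      g(n=5) -> return 5  (same call as traced above)
    -> return 13
    g(n=6) -> return 8  (same call as traced above)
  -> return 21
  g(n=7) -> return 13  (same call as traced above)
-> return 34

Final answer: 34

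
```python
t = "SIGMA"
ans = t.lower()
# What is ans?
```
Trace:
  t='SIGMA'
  t='SIGMA', ans='sigma'

Final answer: 'sigma'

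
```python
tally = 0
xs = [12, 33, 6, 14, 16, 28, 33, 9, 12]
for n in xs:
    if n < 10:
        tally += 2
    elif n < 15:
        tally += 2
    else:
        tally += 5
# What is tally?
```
Trace:
  tally=0
  tally=2, n=12
  tally=7, n=33
  tally=9, n=6
  tally=11, n=14
  tally=16, n=16
  tally=21, n=28
  tally=26, n=33
  tally=28, n=9
  tally=30, n=12

Final answer: 30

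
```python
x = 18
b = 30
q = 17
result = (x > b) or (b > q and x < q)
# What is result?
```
Trace:
  x=18
  x=18, b=30
  x=18, b=30, q=17
  x=18, b=30, q=17, result=False

Final answer: False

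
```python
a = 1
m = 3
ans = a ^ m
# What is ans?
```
Trace:
  a=1
  a=1, m=3
  a=1, m=3, ans=2

Final answer: 2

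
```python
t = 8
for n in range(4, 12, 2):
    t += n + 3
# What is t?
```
Trace:
  t=8
  t=15, n=4
  t=24, n=6
  t=35, n=8
  t=48, n=10

Final answer: 48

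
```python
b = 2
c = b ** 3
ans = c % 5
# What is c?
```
Trace:
  b=2
  b=2, c=8
  b=2, c=8, ans=3

Final answer: 8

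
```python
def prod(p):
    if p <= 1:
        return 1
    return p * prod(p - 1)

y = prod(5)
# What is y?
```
Call trace:
prod(p=5)
  prod(p=4)
    prod(p=3)
      prod(p=2)
        prod(p=1)
        -> return 1
      -> return 2
    -> return 6
  -> return 24
-> return 120

Final answer: 120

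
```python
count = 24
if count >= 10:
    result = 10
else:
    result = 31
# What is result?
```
Trace:
  count=24
  count=24, result=10

Final answer: 10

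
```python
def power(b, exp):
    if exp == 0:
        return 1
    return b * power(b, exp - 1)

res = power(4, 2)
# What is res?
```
Call trace:
power(b=4, exp=2)
  power(b=4, exp=1)
    power(b=4, exp=0)
    -> return 1
  -> return 4
-> return 16

Final answer: 16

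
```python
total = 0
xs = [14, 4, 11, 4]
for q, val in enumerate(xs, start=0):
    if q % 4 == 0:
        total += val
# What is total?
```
Trace:
  total=0
  total=14, q=0, val=14
  total=14, q=1, val=4
  total=14, q=2, val=11
  total=14, q=3, val=4

Final answer: 14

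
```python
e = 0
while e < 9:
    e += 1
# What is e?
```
Trace:
  e=0
  e=1
  e=2
  e=3
  e=4
  e=5
  e=6
  e=7
  e=8
  e=9

Final answer: 9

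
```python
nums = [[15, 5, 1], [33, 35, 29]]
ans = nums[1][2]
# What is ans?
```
Trace:
  nums=[[15, 5, 1], [33, 35, 29]]
  nums=[[15, 5, 1], [33, 35, 29]], ans=29

Final answer: 29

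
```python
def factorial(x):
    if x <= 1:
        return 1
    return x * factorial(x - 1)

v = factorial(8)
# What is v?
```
Call trace:
factorial(x=8)
  factorial(x=7)
    factorial(x=6)
      factorial(x=5)
        factorial(x=4)
          factorial(x=3)
            factorial(x=2)
              factorial(x=1)
              -> return 1
            -> return 2
          -> return 6
        -> return 24
      -> return 120
    -> return 720
  -> return 5040
-> return 40320

Final answer: 40320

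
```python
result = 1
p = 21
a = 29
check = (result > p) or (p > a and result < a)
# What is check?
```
Trace:
  result=1
  result=1, p=21
  result=1, p=21, a=29
  result=1, p=21, a=29, check=False

Final answer: False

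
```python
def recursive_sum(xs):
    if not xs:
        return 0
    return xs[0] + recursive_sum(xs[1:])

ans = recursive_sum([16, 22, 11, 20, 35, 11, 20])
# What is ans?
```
Call trace:
recursive_sum(xs=[16, 22, 11, 20, 35, 11, 20])
  recursive_sum(xs=[22, 11, 20, 35, 11, 20])
    recursive_sum(xs=[11, 20, 35, 11, 20])
      recursive_sum(xs=[20, 35, 11, 20])
        recursive_sum(xs=[35, 11, 20])
          recursive_sum(xs=[11, 20])
            recursive_sum(xs=[20])
              recursive_sum(xs=[])
              -> return 0
            -> return 20
          -> return 31
        -> return 66
      -> return 86
    -> return 97
  -> return 119
-> return 135

Final answer: 135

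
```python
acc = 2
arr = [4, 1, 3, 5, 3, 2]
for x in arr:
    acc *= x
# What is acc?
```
Trace:
  acc=2
  acc=8, x=4
  acc=8, x=1
  acc=24, x=3
  acc=120, x=5
  acc=360, x=3
  acc=720, x=2

Final answer: 720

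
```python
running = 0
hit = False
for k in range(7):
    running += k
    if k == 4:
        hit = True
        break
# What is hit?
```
Trace:
  running=0
  running=0, hit=False
  running=0, hit=False, k=0
  running=1, hit=False, k=1
  running=3, hit=False, k=2
  running=6, hit=False, k=3
  running=10, hit=True, k=4

Final answer: True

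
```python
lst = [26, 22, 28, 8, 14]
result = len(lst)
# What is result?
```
Trace:
  lst=[26, 22, 28, 8, 14]
  lst=[26, 22, 28, 8, 14], result=5

Final answer: 5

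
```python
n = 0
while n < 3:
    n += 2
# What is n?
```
Trace:
  n=0
  n=2
  n=4

Final answer: 4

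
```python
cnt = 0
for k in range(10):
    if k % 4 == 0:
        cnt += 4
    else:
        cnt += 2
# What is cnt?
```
Trace:
  cnt=0
  cnt=4, k=0
  cnt=6, k=1
  cnt=8, k=2
  cnt=10, k=3
  cnt=14, k=4
  cnt=16, k=5
  cnt=18, k=6
  cnt=20, k=7
  cnt=24, k=8
  cnt=26, k=9

Final answer: 26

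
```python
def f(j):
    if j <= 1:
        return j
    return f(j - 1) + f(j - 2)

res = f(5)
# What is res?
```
Call trace (a repeated sub-call is expanded the first time; later identical calls just restate its return value):
f(j=5)
  f(j=4)
    f(j=3)
      f(j=2)
        f(j=1)
        -> return 1
        f(j=0)
        -> return 0
      -> return 1
      f(j=1)
      -> return 1
    -> return 2
    f(j=2) -> return 1  (same call as traced above)
  -> return 3
  f(j=3) -> return 2  (same call as traced above)
-> return 5

Final answer: 5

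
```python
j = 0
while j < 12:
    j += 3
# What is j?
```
Trace:
  j=0
  j=3
  j=6
  j=9
  j=12

Final answer: 12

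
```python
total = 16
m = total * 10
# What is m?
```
Trace:
  total=16
  total=16, m=160

Final answer: 160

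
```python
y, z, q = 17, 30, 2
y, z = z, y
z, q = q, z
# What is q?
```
Trace:
  y=17, z=30, q=2
  y=30, z=17, q=2
  y=30, z=2, q=17

Final answer: 17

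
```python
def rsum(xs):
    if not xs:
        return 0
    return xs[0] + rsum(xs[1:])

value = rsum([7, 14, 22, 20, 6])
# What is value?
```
Call trace:
rsum(xs=[7, 14, 22, 20, 6])
  rsum(xs=[14, 22, 20, 6])
    rsum(xs=[22, 20, 6])
      rsum(xs=[20, 6])
        rsum(xs=[6])
          rsum(xs=[])
          -> return 0
        -> return 6
      -> return 26
    -> return 48
  -> return 62
-> return 69

Final answer: 69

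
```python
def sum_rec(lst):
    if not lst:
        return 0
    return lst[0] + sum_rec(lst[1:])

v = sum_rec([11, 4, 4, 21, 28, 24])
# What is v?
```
Call trace:
sum_rec(lst=[11, 4, 4, 21, 28, 24])
  sum_rec(lst=[4, 4, 21, 28, 24])
    sum_rec(lst=[4, 21, 28, 24])
      sum_rec(lst=[21, 28, 24])
        sum_rec(lst=[28, 24])
          sum_rec(lst=[24])
            sum_rec(lst=[])
            -> return 0
          -> return 24
        -> return 52
      -> return 73
    -> return 77
  -> return 81
-> return 92

Final answer: 92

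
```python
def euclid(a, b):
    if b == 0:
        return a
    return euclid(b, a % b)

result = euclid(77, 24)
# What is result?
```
Call trace:
euclid(a=77, b=24)
  euclid(a=24, b=5)
    euclid(a=5, b=4)
      euclid(a=4, b=1)
        euclid(a=1, b=0)
        -> return 1
      -> return 1
    -> return 1
  -> return 1
-> return 1

Final answer: 1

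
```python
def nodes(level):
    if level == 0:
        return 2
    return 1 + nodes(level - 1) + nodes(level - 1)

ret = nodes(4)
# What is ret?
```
Call trace (a repeated sub-call is expanded the first time; later identical calls just restate its return value):
nodes(level=4)
  nodes(level=3)
    nodes(level=2)
      nodes(level=1)
        nodes(level=0)
        -> return 2
        nodes(level=0)
        -> return 2
      -> return 5
      nodes(level=1) -> return 5  (same call as traced above)
    -> return 11
    nodes(level=2) -> return 11  (same call as traced above)
  -> return 23
  nodes(level=3) -> return 23  (same call as traced above)
-> return 47

Final answer: 47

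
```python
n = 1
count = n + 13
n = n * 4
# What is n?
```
Trace:
  n=1
  n=1, count=14
  n=4, count=14

Final answer: 4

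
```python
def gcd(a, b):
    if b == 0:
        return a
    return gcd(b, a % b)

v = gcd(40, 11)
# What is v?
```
Call trace:
gcd(a=40, b=11)
  gcd(a=11, b=7)
    gcd(a=7, b=4)
      gcd(a=4, b=3)
        gcd(a=3, b=1)
          gcd(a=1, b=0)
          -> return 1
        -> return 1
      -> return 1
    -> return 1
  -> return 1
-> return 1

Final answer: 1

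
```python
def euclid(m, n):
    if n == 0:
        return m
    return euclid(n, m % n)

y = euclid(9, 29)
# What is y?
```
Call trace:
euclid(m=9, n=29)
  euclid(m=29, n=9)
    euclid(m=9, n=2)
      euclid(m=2, n=1)
        euclid(m=1, n=0)
        -> return 1
      -> return 1
    -> return 1
  -> return 1
-> return 1

Final answer: 1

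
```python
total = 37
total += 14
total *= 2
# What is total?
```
Trace:
  total=37
  total=51
  total=102

Final answer: 102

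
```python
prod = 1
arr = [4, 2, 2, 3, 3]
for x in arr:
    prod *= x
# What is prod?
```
Trace:
  prod=1
  prod=4, x=4
  prod=8, x=2
  prod=16, x=2
  prod=48, x=3
  prod=144, x=3

Final answer: 144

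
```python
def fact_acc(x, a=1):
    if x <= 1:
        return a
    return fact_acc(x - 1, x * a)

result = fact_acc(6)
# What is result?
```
Call trace:
fact_acc(x=6, a=1)
  fact_acc(x=5, a=6)
    fact_acc(x=4, a=30)
      fact_acc(x=3, a=120)
        fact_acc(x=2, a=360)
          fact_acc(x=1, a=720)
          -> return 720
        -> return 720
      -> return 720
    -> return 720
  -> return 720
-> return 720

Final answer: 720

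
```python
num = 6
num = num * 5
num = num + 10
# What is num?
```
Trace:
  num=6
  num=30
  num=40

Final answer: 40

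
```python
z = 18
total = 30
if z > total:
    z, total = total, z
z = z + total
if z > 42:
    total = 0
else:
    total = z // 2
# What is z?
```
Trace:
  z=18
  z=18, total=30
  z=18, total=30
  z=48, total=30
  z=48, total=0

Final answer: 48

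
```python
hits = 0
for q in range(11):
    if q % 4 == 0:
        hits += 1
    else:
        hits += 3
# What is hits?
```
Trace:
  hits=0
  hits=1, q=0
  hits=4, q=1
  hits=7, q=2
  hits=10, q=3
  hits=11, q=4
  hits=14, q=5
  hits=17, q=6
  hits=20, q=7
  hits=21, q=8
  hits=24, q=9
  hits=27, q=10

Final answer: 27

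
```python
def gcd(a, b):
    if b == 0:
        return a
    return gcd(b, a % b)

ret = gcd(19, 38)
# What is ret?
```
Call trace:
gcd(a=19, b=38)
  gcd(a=38, b=19)
    gcd(a=19, b=0)
    -> return 19
  -> return 19
-> return 19

Final answer: 19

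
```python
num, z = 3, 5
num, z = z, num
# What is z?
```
Trace:
  num=3, z=5
  num=5, z=3

Final answer: 3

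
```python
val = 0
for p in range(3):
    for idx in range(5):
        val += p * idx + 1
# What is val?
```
Trace:
  val=0
  val=1, p=0, idx=0
  val=2, p=0, idx=1
  val=3, p=0, idx=2
  val=4, p=0, idx=3
  val=5, p=0, idx=4
  val=6, p=1, idx=0
  val=8, p=1, idx=1
  val=11, p=1, idx=2
  val=15, p=1, idx=3
  val=20, p=1, idx=4
  val=21, p=2, idx=0
  val=24, p=2, idx=1
  val=29, p=2, idx=2
  val=36, p=2, idx=3
  val=45, p=2, idx=4

Final answer: 45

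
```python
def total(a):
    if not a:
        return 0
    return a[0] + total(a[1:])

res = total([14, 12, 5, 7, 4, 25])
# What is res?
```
Call trace:
total(a=[14, 12, 5, 7, 4, 25])
  total(a=[12, 5, 7, 4, 25])
    total(a=[5, 7, 4, 25])
      total(a=[7, 4, 25])
        total(a=[4, 25])
          total(a=[25])
            total(a=[])
            -> return 0
          -> return 25
        -> return 29
      -> return 36
    -> return 41
  -> return 53
-> return 67

Final answer: 67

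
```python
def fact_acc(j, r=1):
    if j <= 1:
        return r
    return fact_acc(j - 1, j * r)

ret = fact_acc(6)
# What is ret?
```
Call trace:
fact_acc(j=6, r=1)
  fact_acc(j=5, r=6)
    fact_acc(j=4, r=30)
      fact_acc(j=3, r=120)
        fact_acc(j=2, r=360)
          fact_acc(j=1, r=720)
          -> return 720
        -> return 720
      -> return 720
    -> return 720
  -> return 720
-> return 720

Final answer: 720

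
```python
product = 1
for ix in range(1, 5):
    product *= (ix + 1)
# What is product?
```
Trace:
  product=1
  product=2, ix=1
  product=6, ix=2
  product=24, ix=3
  product=120, ix=4

Final answer: 120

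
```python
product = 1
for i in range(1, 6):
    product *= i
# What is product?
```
Trace:
  product=1
  product=1, i=1
  product=2, i=2
  product=6, i=3
  product=24, i=4
  product=120, i=5

Final answer: 120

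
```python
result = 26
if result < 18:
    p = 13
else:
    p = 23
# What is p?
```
Trace:
  result=26
  result=26, p=23

Final answer: 23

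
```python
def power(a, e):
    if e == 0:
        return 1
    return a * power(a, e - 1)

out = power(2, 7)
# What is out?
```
Call trace:
power(a=2, e=7)
  power(a=2, e=6)
    power(a=2, e=5)
      power(a=2, e=4)
        power(a=2, e=3)
          power(a=2, e=2)
            power(a=2, e=1)
              power(a=2, e=0)
              -> return 1
            -> return 2
          -> return 4
        -> return 8
      -> return 16
    -> return 32
  -> return 64
-> return 128

Final answer: 128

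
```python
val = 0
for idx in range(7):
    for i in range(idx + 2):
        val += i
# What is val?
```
Trace:
  val=0
  val=0, idx=0, i=0
  val=1, idx=0, i=1
  val=1, idx=1, i=0
  val=2, idx=1, i=1
  val=4, idx=1, i=2
  val=4, idx=2, i=0
  val=5, idx=2, i=1
  val=7, idx=2, i=2
  val=10, idx=2, i=3
  val=10, idx=3, i=0
  val=11, idx=3, i=1
  val=13, idx=3, i=2
  val=16, idx=3, i=3
  val=20, idx=3, i=4
  val=20, idx=4, i=0
  val=21, idx=4, i=1
  val=23, idx=4, i=2
  val=26, idx=4, i=3
  val=30, idx=4, i=4
  val=35, idx=4, i=5
  val=35, idx=5, i=0
  val=36, idx=5, i=1
  val=38, idx=5, i=2
  val=41, idx=5, i=3
  val=45, idx=5, i=4
  val=50, idx=5, i=5
  val=56, idx=5, i=6
  val=56, idx=6, i=0
  val=57, idx=6, i=1
  val=59, idx=6, i=2
  val=62, idx=6, i=3
  val=66, idx=6, i=4
  val=71, idx=6, i=5
  val=77, idx=6, i=6
  val=84, idx=6, i=7

Final answer: 84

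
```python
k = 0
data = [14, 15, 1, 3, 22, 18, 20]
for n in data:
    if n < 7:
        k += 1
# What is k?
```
Trace:
  k=0
  k=0, n=14
  k=0, n=15
  k=1, n=1
  k=2, n=3
  k=2, n=22
  k=2, n=18
  k=2, n=20

Final answer: 2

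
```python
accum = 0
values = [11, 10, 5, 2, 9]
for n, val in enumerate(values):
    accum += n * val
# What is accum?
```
Trace:
  accum=0
  accum=0, n=0, val=11
  accum=10, n=1, val=10
  accum=20, n=2, val=5
  accum=26, n=3, val=2
  accum=62, n=4, val=9

Final answer: 62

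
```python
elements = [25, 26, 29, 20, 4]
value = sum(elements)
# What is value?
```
Trace:
  elements=[25, 26, 29, 20, 4]
  elements=[25, 26, 29, 20, 4], value=104

Final answer: 104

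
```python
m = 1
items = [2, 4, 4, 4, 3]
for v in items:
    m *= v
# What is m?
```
Trace:
  m=1
  m=2, v=2
  m=8, v=4
  m=32, v=4
  m=128, v=4
  m=384, v=3

Final answer: 384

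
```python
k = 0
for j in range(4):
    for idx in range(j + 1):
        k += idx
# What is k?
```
Trace:
  k=0
  k=0, j=0, idx=0
  k=0, j=1, idx=0
  k=1, j=1, idx=1
  k=1, j=2, idx=0
  k=2, j=2, idx=1
  k=4, j=2, idx=2
  k=4, j=3, idx=0
  k=5, j=3, idx=1
  k=7, j=3, idx=2
  k=10, j=3, idx=3

Final answer: 10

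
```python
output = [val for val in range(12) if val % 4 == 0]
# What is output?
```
Trace:
  val=0
  val=1
  val=2
  val=3
  val=4
  val=5
  val=6
  val=7
  val=8
  val=9
  val=10
  val=11
  output=[0, 4, 8]

Final answer: [0, 4, 8]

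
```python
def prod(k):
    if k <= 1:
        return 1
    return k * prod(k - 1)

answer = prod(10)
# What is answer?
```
Call trace:
prod(k=10)
  prod(k=9)
    prod(k=8)
      prod(k=7)
        prod(k=6)
          prod(k=5)
            prod(k=4)
              prod(k=3)
                prod(k=2)
                  prod(k=1)
                  -> return 1
                -> return 2
              -> return 6
            -> return 24
          -> return 120
        -> return 720
      -> return 5040
    -> return 40320
  -> return 362880
-> return 3628800

Final answer: 3628800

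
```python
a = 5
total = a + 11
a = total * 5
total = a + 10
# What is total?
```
Trace:
  a=5
  a=5, total=16
  a=80, total=16
  a=80, total=90

Final answer: 90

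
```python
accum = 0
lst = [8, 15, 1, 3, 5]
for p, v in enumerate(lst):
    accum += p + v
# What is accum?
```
Trace:
  accum=0
  accum=8, p=0, v=8
  accum=24, p=1, v=15
  accum=27, p=2, v=1
  accum=33, p=3, v=3
  accum=42, p=4, v=5

Final answer: 42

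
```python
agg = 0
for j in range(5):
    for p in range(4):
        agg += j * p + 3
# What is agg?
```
Trace:
  agg=0
  agg=3, j=0, p=0
  agg=6, j=0, p=1
  agg=9, j=0, p=2
  agg=12, j=0, p=3
  agg=15, j=1, p=0
  agg=19, j=1, p=1
  agg=24, j=1, p=2
  agg=30, j=1, p=3
  agg=33, j=2, p=0
  agg=38, j=2, p=1
  agg=45, j=2, p=2
  agg=54, j=2, p=3
  agg=57, j=3, p=0
  agg=63, j=3, p=1
  agg=72, j=3, p=2
  agg=84, j=3, p=3
  agg=87, j=4, p=0
  agg=94, j=4, p=1
  agg=105, j=4, p=2
  agg=120, j=4, p=3

Final answer: 120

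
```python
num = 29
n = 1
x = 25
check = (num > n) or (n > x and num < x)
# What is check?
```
Trace:
  num=29
  num=29, n=1
  num=29, n=1, x=25
  num=29, n=1, x=25, check=True

Final answer: True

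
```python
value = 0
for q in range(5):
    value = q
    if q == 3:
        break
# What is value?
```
Trace:
  value=0
  value=0, q=0
  value=1, q=1
  value=2, q=2
  value=3, q=3

Final answer: 3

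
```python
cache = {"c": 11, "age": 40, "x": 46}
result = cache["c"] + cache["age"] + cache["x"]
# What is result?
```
Trace:
  cache={'c': 11, 'age': 40, 'x': 46}
  cache={'c': 11, 'age': 40, 'x': 46}, result=97

Final answer: 97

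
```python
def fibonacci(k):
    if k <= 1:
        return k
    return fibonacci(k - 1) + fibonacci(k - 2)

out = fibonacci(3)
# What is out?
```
Call trace:
fibonacci(k=3)
  fibonacci(k=2)
    fibonacci(k=1)
    -> return 1
    fibonacci(k=0)
    -> return 0
  -> return 1
  fibonacci(k=1)
  -> return 1
-> return 2

Final answer: 2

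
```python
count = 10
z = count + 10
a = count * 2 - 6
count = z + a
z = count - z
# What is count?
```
Trace:
  count=10
  count=10, z=20
  count=10, z=20, a=14
  count=34, z=20, a=14
  count=34, z=14, a=14

Final answer: 34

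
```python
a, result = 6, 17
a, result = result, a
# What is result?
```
Trace:
  a=6, result=17
  a=17, result=6

Final answer: 6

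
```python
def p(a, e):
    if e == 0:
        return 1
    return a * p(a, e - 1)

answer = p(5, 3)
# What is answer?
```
Call trace:
p(a=5, e=3)
  p(a=5, e=2)
    p(a=5, e=1)
      p(a=5, e=0)
      -> return 1
    -> return 5
  -> return 25
-> return 125

Final answer: 125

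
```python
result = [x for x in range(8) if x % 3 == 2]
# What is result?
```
Trace:
  x=0
  x=1
  x=2
  x=3
  x=4
  x=5
  x=6
  x=7
  result=[2, 5]

Final answer: [2, 5]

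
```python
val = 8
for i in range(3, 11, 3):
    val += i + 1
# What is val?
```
Trace:
  val=8
  val=12, i=3
  val=19, i=6
  val=29, i=9

Final answer: 29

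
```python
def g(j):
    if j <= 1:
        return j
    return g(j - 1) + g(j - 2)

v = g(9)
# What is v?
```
Call trace (a repeated sub-call is expanded the first time; later identical calls just restate its return value):
g(j=9)
  g(j=8)
    g(j=7)
      g(j=6)
        g(j=5)
          g(j=4)
            g(j=3)
              g(j=2)
                g(j=1)
                -> return 1
                g(j=0)
                -> return 0
              -> return 1
              g(j=1)
              -> return 1
            -> return 2
            g(j=2) -> return 1  (same call as traced above)
          -> return 3
          g(j=3) -> return 2  (same call as traced above)
        -> return 5
        g(j=4) -> return 3  (same call as traced above)
      -> return 8
      g(j=5) -> return 5  (same call as traced above)
    -> return 13
    g(j=6) -> return 8  (same call as traced above)
  -> return 21
  g(j=7) -> return 13  (same call as traced above)
-> return 34

Final answer: 34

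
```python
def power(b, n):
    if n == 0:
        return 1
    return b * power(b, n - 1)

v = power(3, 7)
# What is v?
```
Call trace:
power(b=3, n=7)
  power(b=3, n=6)
    power(b=3, n=5)
      power(b=3, n=4)
        power(b=3, n=3)
          power(b=3, n=2)
            power(b=3, n=1)
              power(b=3, n=0)
              -> return 1
            -> return 3
          -> return 9
        -> return 27
      -> return 81
    -> return 243
  -> return 729
-> return 2187

Final answer: 2187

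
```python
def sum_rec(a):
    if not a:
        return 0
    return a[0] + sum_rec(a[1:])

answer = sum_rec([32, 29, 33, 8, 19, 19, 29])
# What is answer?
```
Call trace:
sum_rec(a=[32, 29, 33, 8, 19, 19, 29])
  sum_rec(a=[29, 33, 8, 19, 19, 29])
    sum_rec(a=[33, 8, 19, 19, 29])
      sum_rec(a=[8, 19, 19, 29])
        sum_rec(a=[19, 19, 29])
          sum_rec(a=[19, 29])
            sum_rec(a=[29])
              sum_rec(a=[])
              -> return 0
            -> return 29
          -> return 48
        -> return 67
      -> return 75
    -> return 108
  -> return 137
-> return 169

Final answer: 169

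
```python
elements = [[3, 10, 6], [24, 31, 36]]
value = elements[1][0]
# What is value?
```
Trace:
  elements=[[3, 10, 6], [24, 31, 36]]
  elements=[[3, 10, 6], [24, 31, 36]], value=24

Final answer: 24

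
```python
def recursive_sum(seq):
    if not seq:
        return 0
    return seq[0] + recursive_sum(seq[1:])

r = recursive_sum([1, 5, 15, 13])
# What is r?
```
Call trace:
recursive_sum(seq=[1, 5, 15, 13])
  recursive_sum(seq=[5, 15, 13])
    recursive_sum(seq=[15, 13])
      recursive_sum(seq=[13])
        recursive_sum(seq=[])
        -> return 0
      -> return 13
    -> return 28
  -> return 33
-> return 34

Final answer: 34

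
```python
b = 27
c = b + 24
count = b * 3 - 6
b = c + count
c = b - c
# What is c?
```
Trace:
  b=27
  b=27, c=51
  b=27, c=51, count=75
  b=126, c=51, count=75
  b=126, c=75, count=75

Final answer: 75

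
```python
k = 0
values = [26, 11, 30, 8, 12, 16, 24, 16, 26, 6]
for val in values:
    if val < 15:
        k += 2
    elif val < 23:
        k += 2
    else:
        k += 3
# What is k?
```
Trace:
  k=0
  k=3, val=26
  k=5, val=11
  k=8, val=30
  k=10, val=8
  k=12, val=12
  k=14, val=16
  k=17, val=24
  k=19, val=16
  k=22, val=26
  k=24, val=6

Final answer: 24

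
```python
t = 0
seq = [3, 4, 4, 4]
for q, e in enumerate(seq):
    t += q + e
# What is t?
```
Trace:
  t=0
  t=3, q=0, e=3
  t=8, q=1, e=4
  t=14, q=2, e=4
  t=21, q=3, e=4

Final answer: 21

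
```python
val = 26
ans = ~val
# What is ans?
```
Trace:
  val=26
  val=26, ans=-27

Final answer: -27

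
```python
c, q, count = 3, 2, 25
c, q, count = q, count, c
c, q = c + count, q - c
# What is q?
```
Trace:
  c=3, q=2, count=25
  c=2, q=25, count=3
  c=5, q=23, count=3

Final answer: 23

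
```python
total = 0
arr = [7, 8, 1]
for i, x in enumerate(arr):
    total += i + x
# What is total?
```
Trace:
  total=0
  total=7, i=0, x=7
  total=16, i=1, x=8
  total=19, i=2, x=1

Final answer: 19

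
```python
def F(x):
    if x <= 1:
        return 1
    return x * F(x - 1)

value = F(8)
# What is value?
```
Call trace:
F(x=8)
  F(x=7)
    F(x=6)
      F(x=5)
        F(x=4)
          F(x=3)
            F(x=2)
              F(x=1)
              -> return 1
            -> return 2
          -> return 6
        -> return 24
      -> return 120
    -> return 720
  -> return 5040
-> return 40320

Final answer: 40320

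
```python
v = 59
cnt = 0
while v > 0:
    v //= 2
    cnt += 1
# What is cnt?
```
Trace:
  v=59
  v=59, cnt=0
  v=29, cnt=1
  v=14, cnt=2
  v=7, cnt=3
  v=3, cnt=4
  v=1, cnt=5
  v=0, cnt=6

Final answer: 6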